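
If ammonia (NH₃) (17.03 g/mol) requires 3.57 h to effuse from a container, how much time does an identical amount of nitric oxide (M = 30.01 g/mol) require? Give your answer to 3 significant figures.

4.74 h

From Graham's law, t_NO/t_NH₃ = √(M_NO/M_NH₃) = √(30.01/17.03) = √1.762 = 1.327.
So the time for NO is 3.57 × 1.327 = 4.74 h.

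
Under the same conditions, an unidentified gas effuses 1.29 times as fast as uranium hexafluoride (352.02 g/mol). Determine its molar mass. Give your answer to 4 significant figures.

211.5 g/mol

Using Graham's law: rate_X/rate_UF₆ = √(M_UF₆/M_X).
1.29 = √(352.02/M_X)
M_X = 352.02 / 1.29² = 352.02 / 1.664 = 211.5 g/mol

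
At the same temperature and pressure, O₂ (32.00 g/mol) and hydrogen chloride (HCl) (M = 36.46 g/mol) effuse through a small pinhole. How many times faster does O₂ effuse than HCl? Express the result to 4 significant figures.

1.067

Graham's law gives rate_O₂/rate_HCl = √(M_HCl/M_O₂) = √(36.46/32.00) = √1.139 = 1.067.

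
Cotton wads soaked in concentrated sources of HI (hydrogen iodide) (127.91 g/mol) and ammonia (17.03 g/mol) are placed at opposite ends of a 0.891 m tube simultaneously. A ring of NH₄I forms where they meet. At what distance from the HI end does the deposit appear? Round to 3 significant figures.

0.238 m

Distances travelled in equal time are proportional to diffusion rates, so d_HI/d_NH₃ = √(M_NH₃/M_HI) = √(17.03/127.91) = 0.3649.
With d_HI + d_NH₃ = 0.891 m, d_NH₃ = 0.891/(1 + 0.3649) = 0.6528 m.
d_HI = 0.891 − 0.6528 = 0.238 m.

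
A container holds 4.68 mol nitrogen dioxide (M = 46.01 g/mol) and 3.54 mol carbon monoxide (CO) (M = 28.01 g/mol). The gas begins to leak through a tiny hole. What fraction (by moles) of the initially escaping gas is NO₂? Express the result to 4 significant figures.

Each component's effusion rate ∝ (its partial pressure)·(1/√M) ∝ n_i/√M_i.
So x_NO₂ in the escaping gas = (n_NO₂/√M_NO₂) / Σ(n_i/√M_i)
= (4.68/√46.01) / (4.68/√46.01 + 3.54/√28.01) = 0.6900/(0.6900 + 0.6689) = 0.5078.

0.5078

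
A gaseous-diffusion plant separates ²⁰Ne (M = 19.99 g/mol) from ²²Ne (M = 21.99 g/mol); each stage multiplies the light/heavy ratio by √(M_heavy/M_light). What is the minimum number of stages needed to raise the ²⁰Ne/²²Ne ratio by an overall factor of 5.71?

37

With α = √(21.99/19.99) per stage, ln α = ½ ln(1.10005) = 0.04768.
Need α^N ≥ 5.71 ⇒ N ≥ ln(5.71) / ln α = 1.742 / 0.04768 = 36.54.
Minimum whole number of stages: N = 37.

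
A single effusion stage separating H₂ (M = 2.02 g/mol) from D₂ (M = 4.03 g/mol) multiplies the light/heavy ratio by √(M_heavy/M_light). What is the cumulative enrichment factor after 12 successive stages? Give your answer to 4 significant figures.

63.06

Each stage multiplies the ratio by α = √(4.03/2.02), so after 12 stages the overall factor is α^12 = (4.03/2.02)^(12/2).
= 1.99505^6 = 63.06.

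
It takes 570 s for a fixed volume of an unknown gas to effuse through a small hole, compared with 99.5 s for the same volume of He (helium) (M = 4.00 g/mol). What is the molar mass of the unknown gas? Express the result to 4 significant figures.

131.3 g/mol

Using Graham's law: t_X/t_He = √(M_X/M_He).
570/99.5 = 5.729 = √(M_X/4.00)
M_X = 4.00 × 5.729² = 4.00 × 32.82 = 131.3 g/mol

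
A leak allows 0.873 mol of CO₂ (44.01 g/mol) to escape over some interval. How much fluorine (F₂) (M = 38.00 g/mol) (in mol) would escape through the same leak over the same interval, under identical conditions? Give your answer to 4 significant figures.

By Graham's law, rate_F₂/rate_CO₂ = √(M_CO₂/M_F₂) = √(44.01/38.00) = √1.158 = 1.076.
So the amount for F₂ is 0.873 × 1.076 = 0.9395 mol.

0.9395 mol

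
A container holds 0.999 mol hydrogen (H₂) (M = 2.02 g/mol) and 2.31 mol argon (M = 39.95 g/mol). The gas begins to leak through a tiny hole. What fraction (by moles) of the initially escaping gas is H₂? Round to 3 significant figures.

0.658

The effusion rate of species i is ∝ p_i/√M_i ∝ n_i/√M_i.
x_H₂(eff) = (n_H₂/√M_H₂) / (n_H₂/√M_H₂ + n_Ar/√M_Ar)
= (0.999/√2.02) / (0.999/√2.02 + 2.31/√39.95) = 0.7029/(0.7029 + 0.3655) = 0.658.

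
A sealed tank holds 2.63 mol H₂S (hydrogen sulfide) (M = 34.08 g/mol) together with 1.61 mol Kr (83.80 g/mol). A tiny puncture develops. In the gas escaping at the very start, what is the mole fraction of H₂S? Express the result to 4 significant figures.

0.7192

Rate_i ∝ x_i/√M_i (Graham's law weighted by mole fraction), so the effusate composition follows n_i/√M_i.
Mole fraction of H₂S in the effusate = (n_H₂S/√M_H₂S) / (n_H₂S/√M_H₂S + n_Kr/√M_Kr)
= (2.63/√34.08) / (2.63/√34.08 + 1.61/√83.80) = 0.4505/(0.4505 + 0.1759) = 0.7192.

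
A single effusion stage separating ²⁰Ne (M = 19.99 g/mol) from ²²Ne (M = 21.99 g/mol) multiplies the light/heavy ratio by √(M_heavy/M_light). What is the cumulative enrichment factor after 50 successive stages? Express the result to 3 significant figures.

10.8

Overall factor = α^50 with α = √(21.99/19.99), i.e. (21.99/19.99)^(50/2).
= 1.10005^25 = 10.8.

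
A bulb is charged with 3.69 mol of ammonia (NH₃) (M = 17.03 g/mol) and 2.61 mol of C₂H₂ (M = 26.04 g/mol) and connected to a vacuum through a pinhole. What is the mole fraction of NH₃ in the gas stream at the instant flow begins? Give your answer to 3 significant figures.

0.636

The effusion rate of species i is ∝ p_i/√M_i ∝ n_i/√M_i.
x_NH₃(eff) = (n_NH₃/√M_NH₃) / (n_NH₃/√M_NH₃ + n_C₂H₂/√M_C₂H₂)
= (3.69/√17.03) / (3.69/√17.03 + 2.61/√26.04) = 0.8942/(0.8942 + 0.5115) = 0.636.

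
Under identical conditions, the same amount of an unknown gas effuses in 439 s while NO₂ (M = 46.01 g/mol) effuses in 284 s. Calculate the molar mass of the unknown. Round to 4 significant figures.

From Graham's law, t_X/t_NO₂ = √(M_X/M_NO₂).
439/284 = 1.546 = √(M_X/46.01)
M_X = 46.01 × 1.546² = 46.01 × 2.389 = 109.9 g/mol

109.9 g/mol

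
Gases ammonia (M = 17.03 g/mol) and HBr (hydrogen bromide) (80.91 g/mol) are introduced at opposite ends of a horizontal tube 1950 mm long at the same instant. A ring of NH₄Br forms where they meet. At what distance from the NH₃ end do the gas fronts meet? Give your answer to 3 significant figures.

The fronts meet when d_NH₃ + d_HBr = L with d_NH₃/d_HBr = √(M_HBr/M_NH₃) (Graham's law). Here √(M_HBr/M_NH₃) = √(80.91/17.03) = 2.180.
With d_NH₃ + d_HBr = 1950 mm, d_HBr = 1950/(1 + 2.180) = 613.3 mm.
d_NH₃ = 1950 − 613.3 = 1340 mm.

1340 mm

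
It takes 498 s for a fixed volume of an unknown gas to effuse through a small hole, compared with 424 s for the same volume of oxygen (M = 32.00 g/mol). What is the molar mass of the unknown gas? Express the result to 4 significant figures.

Graham's law gives t_X/t_O₂ = √(M_X/M_O₂).
498/424 = 1.175 = √(M_X/32.00)
M_X = 32.00 × 1.175² = 32.00 × 1.380 = 44.14 g/mol

44.14 g/mol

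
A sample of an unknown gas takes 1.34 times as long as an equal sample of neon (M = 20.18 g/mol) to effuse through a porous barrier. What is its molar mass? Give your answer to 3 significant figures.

From Graham's law, t_X/t_Ne = √(M_X/M_Ne).
1.34 = √(M_X/20.18)
M_X = 20.18 × 1.34² = 20.18 × 1.796 = 36.2 g/mol

36.2 g/mol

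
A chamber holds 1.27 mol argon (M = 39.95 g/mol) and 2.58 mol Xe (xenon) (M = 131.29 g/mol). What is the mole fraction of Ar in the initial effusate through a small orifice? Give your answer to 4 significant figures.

Effusion rate of each component ∝ n_i/√M_i (partial pressure × 1/√M).
x_Ar(eff) = (n_Ar/√M_Ar) / (n_Ar/√M_Ar + n_Xe/√M_Xe)
= (1.27/√39.95) / (1.27/√39.95 + 2.58/√131.29) = 0.2009/(0.2009 + 0.2252) = 0.4716.

0.4716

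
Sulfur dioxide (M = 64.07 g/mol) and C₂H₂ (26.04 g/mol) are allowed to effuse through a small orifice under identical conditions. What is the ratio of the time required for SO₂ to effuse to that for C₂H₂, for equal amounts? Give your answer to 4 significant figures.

Since effusion rate ∝ 1/√M, t_SO₂/t_C₂H₂ = √(M_SO₂/M_C₂H₂) = √(64.07/26.04) = √2.460 = 1.569.

1.569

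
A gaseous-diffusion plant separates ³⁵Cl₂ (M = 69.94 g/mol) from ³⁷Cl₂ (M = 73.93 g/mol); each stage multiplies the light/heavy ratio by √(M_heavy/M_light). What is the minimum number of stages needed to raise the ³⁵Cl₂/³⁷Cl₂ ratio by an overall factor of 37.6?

With α = √(73.93/69.94) per stage, ln α = ½ ln(1.05705) = 0.02774.
Need α^N ≥ 37.6 ⇒ N ≥ ln(37.6) / ln α = 3.627 / 0.02774 = 130.75.
Rounding up, N = 131 stages.

131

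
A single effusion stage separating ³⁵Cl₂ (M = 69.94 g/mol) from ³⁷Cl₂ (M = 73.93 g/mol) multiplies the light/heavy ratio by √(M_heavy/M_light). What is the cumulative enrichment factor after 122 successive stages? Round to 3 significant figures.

After 122 stages the ratio has grown by (√(73.93/69.94))^122 = (73.93/69.94)^(122/2).
= 1.05705^61 = 29.5.

29.5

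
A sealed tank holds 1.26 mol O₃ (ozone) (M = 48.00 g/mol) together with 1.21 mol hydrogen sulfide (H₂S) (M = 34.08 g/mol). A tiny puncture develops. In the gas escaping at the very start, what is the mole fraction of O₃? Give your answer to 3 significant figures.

Effusion rate of each component ∝ n_i/√M_i (partial pressure × 1/√M).
So x_O₃ in the escaping gas = (n_O₃/√M_O₃) / Σ(n_i/√M_i)
= (1.26/√48.00) / (1.26/√48.00 + 1.21/√34.08) = 0.1819/(0.1819 + 0.2073) = 0.467.

0.467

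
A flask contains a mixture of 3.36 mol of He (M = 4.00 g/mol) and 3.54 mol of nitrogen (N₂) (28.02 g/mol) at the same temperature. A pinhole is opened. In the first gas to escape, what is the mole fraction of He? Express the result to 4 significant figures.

The effusion rate of species i is ∝ p_i/√M_i ∝ n_i/√M_i.
Mole fraction of He in the effusate = (n_He/√M_He) / (n_He/√M_He + n_N₂/√M_N₂)
= (3.36/√4.00) / (3.36/√4.00 + 3.54/√28.02) = 1.680/(1.680 + 0.6688) = 0.7153.

0.7153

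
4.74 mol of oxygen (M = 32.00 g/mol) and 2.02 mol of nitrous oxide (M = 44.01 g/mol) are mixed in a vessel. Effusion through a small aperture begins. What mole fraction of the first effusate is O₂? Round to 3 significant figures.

0.733

The effusion rate of species i is ∝ p_i/√M_i ∝ n_i/√M_i.
So x_O₂ in the escaping gas = (n_O₂/√M_O₂) / Σ(n_i/√M_i)
= (4.74/√32.00) / (4.74/√32.00 + 2.02/√44.01) = 0.8379/(0.8379 + 0.3045) = 0.733.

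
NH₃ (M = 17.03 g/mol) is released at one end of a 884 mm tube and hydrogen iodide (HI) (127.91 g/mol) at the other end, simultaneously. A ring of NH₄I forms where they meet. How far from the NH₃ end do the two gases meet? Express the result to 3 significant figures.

Distances travelled in equal time are proportional to diffusion rates, so d_NH₃/d_HI = √(M_HI/M_NH₃) = √(127.91/17.03) = 2.741.
With d_NH₃ + d_HI = 884 mm, d_HI = 884/(1 + 2.741) = 236.3 mm.
d_NH₃ = 884 − 236.3 = 648 mm.

648 mm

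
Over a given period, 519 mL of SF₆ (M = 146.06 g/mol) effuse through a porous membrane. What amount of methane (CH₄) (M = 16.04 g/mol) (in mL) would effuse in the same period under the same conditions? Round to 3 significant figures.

Graham's law gives rate_CH₄/rate_SF₆ = √(M_SF₆/M_CH₄) = √(146.06/16.04) = √9.106 = 3.018.
So the volume for CH₄ is 519 × 3.018 = 1570 mL.

1570 mL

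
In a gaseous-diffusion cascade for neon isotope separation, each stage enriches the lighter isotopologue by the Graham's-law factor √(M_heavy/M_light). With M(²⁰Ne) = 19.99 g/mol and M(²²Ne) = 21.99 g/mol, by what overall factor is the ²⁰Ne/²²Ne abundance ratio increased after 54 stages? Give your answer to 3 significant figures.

After 54 stages the ratio has grown by (√(21.99/19.99))^54 = (21.99/19.99)^(54/2).
= 1.10005^27 = 13.1.

13.1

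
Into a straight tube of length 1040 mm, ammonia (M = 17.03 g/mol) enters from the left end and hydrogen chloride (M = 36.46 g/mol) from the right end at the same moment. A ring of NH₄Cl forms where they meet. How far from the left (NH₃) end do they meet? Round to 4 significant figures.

617.8 mm

In equal time, each gas travels a distance ∝ its rate ∝ 1/√M, so d_NH₃/d_HCl = √(M_HCl/M_NH₃) = √(36.46/17.03) = 1.463.
With d_NH₃ + d_HCl = 1040 mm, d_HCl = 1040/(1 + 1.463) = 422.2 mm.
d_NH₃ = 1040 − 422.2 = 617.8 mm.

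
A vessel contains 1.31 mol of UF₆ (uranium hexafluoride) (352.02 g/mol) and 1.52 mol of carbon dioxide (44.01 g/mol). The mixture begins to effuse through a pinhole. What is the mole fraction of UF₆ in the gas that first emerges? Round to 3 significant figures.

Effusion rate of each component ∝ n_i/√M_i (partial pressure × 1/√M).
Mole fraction of UF₆ in the effusate = (n_UF₆/√M_UF₆) / (n_UF₆/√M_UF₆ + n_CO₂/√M_CO₂)
= (1.31/√352.02) / (1.31/√352.02 + 1.52/√44.01) = 0.06982/(0.06982 + 0.2291) = 0.234.

0.234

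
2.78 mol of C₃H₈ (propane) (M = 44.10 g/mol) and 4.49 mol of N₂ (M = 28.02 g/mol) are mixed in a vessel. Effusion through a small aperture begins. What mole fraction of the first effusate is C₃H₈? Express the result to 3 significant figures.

The effusion rate of species i is ∝ p_i/√M_i ∝ n_i/√M_i.
x_C₃H₈(eff) = (n_C₃H₈/√M_C₃H₈) / (n_C₃H₈/√M_C₃H₈ + n_N₂/√M_N₂)
= (2.78/√44.10) / (2.78/√44.10 + 4.49/√28.02) = 0.4186/(0.4186 + 0.8482) = 0.330.

0.330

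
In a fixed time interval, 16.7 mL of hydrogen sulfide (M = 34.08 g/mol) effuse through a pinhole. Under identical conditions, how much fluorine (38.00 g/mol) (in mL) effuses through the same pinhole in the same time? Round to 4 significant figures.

Graham's law gives rate_F₂/rate_H₂S = √(M_H₂S/M_F₂) = √(34.08/38.00) = √0.8968 = 0.9470.
So the volume for F₂ is 16.7 × 0.9470 = 15.82 mL.

15.82 mL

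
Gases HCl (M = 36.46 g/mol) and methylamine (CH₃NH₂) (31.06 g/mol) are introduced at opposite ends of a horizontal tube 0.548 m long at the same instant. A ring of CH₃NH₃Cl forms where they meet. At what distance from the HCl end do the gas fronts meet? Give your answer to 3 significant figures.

In equal time, each gas travels a distance ∝ its rate ∝ 1/√M, so d_HCl/d_CH₃NH₂ = √(M_CH₃NH₂/M_HCl) = √(31.06/36.46) = 0.9230.
With d_HCl + d_CH₃NH₂ = 0.548 m, d_CH₃NH₂ = 0.548/(1 + 0.9230) = 0.2850 m.
d_HCl = 0.548 − 0.2850 = 0.263 m.

0.263 m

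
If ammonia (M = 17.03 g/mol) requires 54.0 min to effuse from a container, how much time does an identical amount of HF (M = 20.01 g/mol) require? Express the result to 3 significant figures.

Graham's law gives t_HF/t_NH₃ = √(M_HF/M_NH₃) = √(20.01/17.03) = √1.175 = 1.084.
So the time for HF is 54.0 × 1.084 = 58.5 min.

58.5 min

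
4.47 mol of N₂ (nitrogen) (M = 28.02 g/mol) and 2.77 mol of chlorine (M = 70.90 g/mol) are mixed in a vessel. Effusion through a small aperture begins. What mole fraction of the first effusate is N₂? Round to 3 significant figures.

Each component's effusion rate ∝ (its partial pressure)·(1/√M) ∝ n_i/√M_i.
Mole fraction of N₂ in the effusate = (n_N₂/√M_N₂) / (n_N₂/√M_N₂ + n_Cl₂/√M_Cl₂)
= (4.47/√28.02) / (4.47/√28.02 + 2.77/√70.90) = 0.8444/(0.8444 + 0.3290) = 0.720.

0.720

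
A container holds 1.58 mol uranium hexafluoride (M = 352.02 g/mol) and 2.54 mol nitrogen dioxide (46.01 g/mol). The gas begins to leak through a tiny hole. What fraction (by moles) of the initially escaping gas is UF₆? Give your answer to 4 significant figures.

0.1836

Each component's effusion rate ∝ (its partial pressure)·(1/√M) ∝ n_i/√M_i.
So x_UF₆ in the escaping gas = (n_UF₆/√M_UF₆) / Σ(n_i/√M_i)
= (1.58/√352.02) / (1.58/√352.02 + 2.54/√46.01) = 0.08421/(0.08421 + 0.3745) = 0.1836.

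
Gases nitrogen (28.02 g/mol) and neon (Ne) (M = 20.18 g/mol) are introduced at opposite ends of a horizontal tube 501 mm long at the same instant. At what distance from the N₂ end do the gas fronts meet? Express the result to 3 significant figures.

Graham's law gives d_N₂/d_Ne = rate_N₂/rate_Ne = √(M_Ne/M_N₂) = √(20.18/28.02) = 0.8486.
With d_N₂ + d_Ne = 501 mm, d_Ne = 501/(1 + 0.8486) = 271.0 mm.
d_N₂ = 501 − 271.0 = 230 mm.

230 mm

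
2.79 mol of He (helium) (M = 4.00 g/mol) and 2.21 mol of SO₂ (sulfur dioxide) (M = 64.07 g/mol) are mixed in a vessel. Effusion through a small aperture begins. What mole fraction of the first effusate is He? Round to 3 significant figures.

0.835

Effusion rate of each component ∝ n_i/√M_i (partial pressure × 1/√M).
x_He(eff) = (n_He/√M_He) / (n_He/√M_He + n_SO₂/√M_SO₂)
= (2.79/√4.00) / (2.79/√4.00 + 2.21/√64.07) = 1.395/(1.395 + 0.2761) = 0.835.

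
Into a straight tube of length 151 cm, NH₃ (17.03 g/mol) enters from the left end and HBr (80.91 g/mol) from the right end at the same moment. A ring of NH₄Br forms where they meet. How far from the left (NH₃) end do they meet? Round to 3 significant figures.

104 cm

In equal time, each gas travels a distance ∝ its rate ∝ 1/√M, so d_NH₃/d_HBr = √(M_HBr/M_NH₃) = √(80.91/17.03) = 2.180.
With d_NH₃ + d_HBr = 151 cm, d_HBr = 151/(1 + 2.180) = 47.49 cm.
d_NH₃ = 151 − 47.49 = 104 cm.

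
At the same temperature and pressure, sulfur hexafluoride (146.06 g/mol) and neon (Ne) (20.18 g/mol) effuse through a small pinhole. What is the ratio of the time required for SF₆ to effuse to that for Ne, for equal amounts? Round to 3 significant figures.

2.69

From Graham's law, t_SF₆/t_Ne = √(M_SF₆/M_Ne) = √(146.06/20.18) = √7.238 = 2.69.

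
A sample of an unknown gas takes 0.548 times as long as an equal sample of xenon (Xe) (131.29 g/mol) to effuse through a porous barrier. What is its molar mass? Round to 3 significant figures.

39.4 g/mol

Graham's law gives t_X/t_Xe = √(M_X/M_Xe).
0.548 = √(M_X/131.29)
M_X = 131.29 × 0.548² = 131.29 × 0.3003 = 39.4 g/mol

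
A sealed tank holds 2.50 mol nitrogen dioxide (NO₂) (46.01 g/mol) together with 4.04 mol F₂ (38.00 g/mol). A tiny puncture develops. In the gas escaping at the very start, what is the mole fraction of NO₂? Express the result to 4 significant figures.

0.3599

Each component's effusion rate ∝ (its partial pressure)·(1/√M) ∝ n_i/√M_i.
So x_NO₂ in the escaping gas = (n_NO₂/√M_NO₂) / Σ(n_i/√M_i)
= (2.50/√46.01) / (2.50/√46.01 + 4.04/√38.00) = 0.3686/(0.3686 + 0.6554) = 0.3599.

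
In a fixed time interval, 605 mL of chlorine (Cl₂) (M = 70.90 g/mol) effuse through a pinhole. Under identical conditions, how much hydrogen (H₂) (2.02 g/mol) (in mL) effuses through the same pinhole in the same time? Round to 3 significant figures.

3580 mL

Graham's law gives rate_H₂/rate_Cl₂ = √(M_Cl₂/M_H₂) = √(70.90/2.02) = √35.10 = 5.924.
So the volume for H₂ is 605 × 5.924 = 3580 mL.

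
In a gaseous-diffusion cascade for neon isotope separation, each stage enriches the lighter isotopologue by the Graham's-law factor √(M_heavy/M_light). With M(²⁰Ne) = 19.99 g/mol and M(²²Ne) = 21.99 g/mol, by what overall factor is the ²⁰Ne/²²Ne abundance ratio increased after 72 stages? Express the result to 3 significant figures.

Each stage multiplies the ratio by α = √(21.99/19.99), so after 72 stages the overall factor is α^72 = (21.99/19.99)^(72/2).
= 1.10005^36 = 31.0.

31.0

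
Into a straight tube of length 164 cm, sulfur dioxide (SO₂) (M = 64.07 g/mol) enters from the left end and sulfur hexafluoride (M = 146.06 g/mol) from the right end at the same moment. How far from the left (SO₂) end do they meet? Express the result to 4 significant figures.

Distances travelled in equal time are proportional to diffusion rates, so d_SO₂/d_SF₆ = √(M_SF₆/M_SO₂) = √(146.06/64.07) = 1.510.
With d_SO₂ + d_SF₆ = 164 cm, d_SF₆ = 164/(1 + 1.510) = 65.34 cm.
d_SO₂ = 164 − 65.34 = 98.66 cm.

98.66 cm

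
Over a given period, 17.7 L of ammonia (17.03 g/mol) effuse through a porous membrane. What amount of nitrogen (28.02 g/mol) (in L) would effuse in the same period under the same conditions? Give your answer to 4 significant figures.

13.80 L

Using Graham's law: rate_N₂/rate_NH₃ = √(M_NH₃/M_N₂) = √(17.03/28.02) = √0.6078 = 0.7796.
So the volume for N₂ is 17.7 × 0.7796 = 13.80 L.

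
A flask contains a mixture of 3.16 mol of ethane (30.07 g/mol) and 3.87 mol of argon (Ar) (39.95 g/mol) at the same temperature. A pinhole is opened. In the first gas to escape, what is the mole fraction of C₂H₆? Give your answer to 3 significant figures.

Each component's effusion rate ∝ (its partial pressure)·(1/√M) ∝ n_i/√M_i.
Mole fraction of C₂H₆ in the effusate = (n_C₂H₆/√M_C₂H₆) / (n_C₂H₆/√M_C₂H₆ + n_Ar/√M_Ar)
= (3.16/√30.07) / (3.16/√30.07 + 3.87/√39.95) = 0.5763/(0.5763 + 0.6123) = 0.485.

0.485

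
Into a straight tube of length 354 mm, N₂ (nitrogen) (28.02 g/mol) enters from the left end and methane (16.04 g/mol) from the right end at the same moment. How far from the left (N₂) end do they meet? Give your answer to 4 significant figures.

The fronts meet when d_N₂ + d_CH₄ = L with d_N₂/d_CH₄ = √(M_CH₄/M_N₂) (Graham's law). Here √(M_CH₄/M_N₂) = √(16.04/28.02) = 0.7566.
With d_N₂ + d_CH₄ = 354 mm, d_CH₄ = 354/(1 + 0.7566) = 201.5 mm.
d_N₂ = 354 − 201.5 = 152.5 mm.

152.5 mm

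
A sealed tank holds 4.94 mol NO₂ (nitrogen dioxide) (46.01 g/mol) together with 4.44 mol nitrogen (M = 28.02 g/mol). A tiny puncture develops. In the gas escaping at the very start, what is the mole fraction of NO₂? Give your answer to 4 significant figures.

The effusion rate of species i is ∝ p_i/√M_i ∝ n_i/√M_i.
x_NO₂(eff) = (n_NO₂/√M_NO₂) / (n_NO₂/√M_NO₂ + n_N₂/√M_N₂)
= (4.94/√46.01) / (4.94/√46.01 + 4.44/√28.02) = 0.7283/(0.7283 + 0.8388) = 0.4647.

0.4647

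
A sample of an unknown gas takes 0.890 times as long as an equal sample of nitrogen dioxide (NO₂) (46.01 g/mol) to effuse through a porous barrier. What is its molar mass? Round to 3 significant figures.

From Graham's law, t_X/t_NO₂ = √(M_X/M_NO₂).
0.890 = √(M_X/46.01)
M_X = 46.01 × 0.890² = 46.01 × 0.7921 = 36.4 g/mol

36.4 g/mol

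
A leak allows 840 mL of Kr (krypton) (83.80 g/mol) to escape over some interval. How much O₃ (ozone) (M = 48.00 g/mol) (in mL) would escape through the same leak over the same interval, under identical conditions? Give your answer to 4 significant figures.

1110 mL

Graham's law gives rate_O₃/rate_Kr = √(M_Kr/M_O₃) = √(83.80/48.00) = √1.746 = 1.321.
So the volume for O₃ is 840 × 1.321 = 1110 mL.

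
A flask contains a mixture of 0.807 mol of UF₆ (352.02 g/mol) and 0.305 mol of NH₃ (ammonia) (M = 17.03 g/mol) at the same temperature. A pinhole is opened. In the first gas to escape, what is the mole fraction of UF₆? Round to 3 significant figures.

0.368

Each component's effusion rate ∝ (its partial pressure)·(1/√M) ∝ n_i/√M_i.
So x_UF₆ in the escaping gas = (n_UF₆/√M_UF₆) / Σ(n_i/√M_i)
= (0.807/√352.02) / (0.807/√352.02 + 0.305/√17.03) = 0.04301/(0.04301 + 0.07391) = 0.368.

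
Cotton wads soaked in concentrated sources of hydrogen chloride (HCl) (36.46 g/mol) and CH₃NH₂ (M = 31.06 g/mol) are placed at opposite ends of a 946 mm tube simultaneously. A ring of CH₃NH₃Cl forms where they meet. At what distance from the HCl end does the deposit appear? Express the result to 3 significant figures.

454 mm

In equal time, each gas travels a distance ∝ its rate ∝ 1/√M, so d_HCl/d_CH₃NH₂ = √(M_CH₃NH₂/M_HCl) = √(31.06/36.46) = 0.9230.
With d_HCl + d_CH₃NH₂ = 946 mm, d_CH₃NH₂ = 946/(1 + 0.9230) = 491.9 mm.
d_HCl = 946 − 491.9 = 454 mm.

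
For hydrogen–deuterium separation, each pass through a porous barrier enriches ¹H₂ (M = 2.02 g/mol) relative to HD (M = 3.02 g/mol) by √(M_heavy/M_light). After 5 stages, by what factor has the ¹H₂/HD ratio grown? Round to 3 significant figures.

Overall factor = α^5 with α = √(3.02/2.02), i.e. (3.02/2.02)^(5/2).
= 1.49505^(5/2) = 2.73.

2.73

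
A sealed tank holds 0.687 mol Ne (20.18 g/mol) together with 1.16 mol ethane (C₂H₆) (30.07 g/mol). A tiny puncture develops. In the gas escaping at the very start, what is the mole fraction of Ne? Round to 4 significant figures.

Each component's effusion rate ∝ (its partial pressure)·(1/√M) ∝ n_i/√M_i.
Mole fraction of Ne in the effusate = (n_Ne/√M_Ne) / (n_Ne/√M_Ne + n_C₂H₆/√M_C₂H₆)
= (0.687/√20.18) / (0.687/√20.18 + 1.16/√30.07) = 0.1529/(0.1529 + 0.2115) = 0.4196.

0.4196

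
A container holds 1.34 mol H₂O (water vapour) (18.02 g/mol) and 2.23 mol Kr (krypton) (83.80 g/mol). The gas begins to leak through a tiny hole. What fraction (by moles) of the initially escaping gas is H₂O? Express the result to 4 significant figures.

0.5644

Effusion rate of each component ∝ n_i/√M_i (partial pressure × 1/√M).
Mole fraction of H₂O in the effusate = (n_H₂O/√M_H₂O) / (n_H₂O/√M_H₂O + n_Kr/√M_Kr)
= (1.34/√18.02) / (1.34/√18.02 + 2.23/√83.80) = 0.3157/(0.3157 + 0.2436) = 0.5644.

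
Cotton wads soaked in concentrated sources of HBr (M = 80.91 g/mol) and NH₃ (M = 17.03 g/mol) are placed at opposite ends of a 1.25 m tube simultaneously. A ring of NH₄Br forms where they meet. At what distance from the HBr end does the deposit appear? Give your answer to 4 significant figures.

Distances travelled in equal time are proportional to diffusion rates, so d_HBr/d_NH₃ = √(M_NH₃/M_HBr) = √(17.03/80.91) = 0.4588.
With d_HBr + d_NH₃ = 1.25 m, d_NH₃ = 1.25/(1 + 0.4588) = 0.8569 m.
d_HBr = 1.25 − 0.8569 = 0.3931 m.

0.3931 m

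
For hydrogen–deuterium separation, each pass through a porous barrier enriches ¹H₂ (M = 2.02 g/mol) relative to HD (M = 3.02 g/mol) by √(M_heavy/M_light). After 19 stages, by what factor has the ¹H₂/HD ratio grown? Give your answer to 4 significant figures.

The single-stage factor is √(M_heavy/M_light), so 19 stages give [√(3.02/2.02)]^19 = (3.02/2.02)^(19/2).
= 1.49505^(19/2) = 45.63.

45.63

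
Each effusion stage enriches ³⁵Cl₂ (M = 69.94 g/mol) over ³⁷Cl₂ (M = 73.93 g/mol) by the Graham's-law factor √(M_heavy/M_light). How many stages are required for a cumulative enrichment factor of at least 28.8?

122

Per stage α = (73.93/69.94)^(1/2) = 1.05705^0.5, giving ln α = 0.02774.
Need α^N ≥ 28.8 ⇒ N ≥ ln(28.8) / ln α = 3.360 / 0.02774 = 121.14.
So at least 122 stages are needed.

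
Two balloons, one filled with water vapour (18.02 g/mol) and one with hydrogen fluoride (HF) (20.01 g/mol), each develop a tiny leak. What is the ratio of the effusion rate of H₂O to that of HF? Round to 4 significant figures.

1.054

From Graham's law, rate_H₂O/rate_HF = √(M_HF/M_H₂O) = √(20.01/18.02) = √1.110 = 1.054.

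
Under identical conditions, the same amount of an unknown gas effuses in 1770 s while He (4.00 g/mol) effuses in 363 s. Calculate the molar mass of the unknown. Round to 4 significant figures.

By Graham's law, t_X/t_He = √(M_X/M_He).
1770/363 = 4.876 = √(M_X/4.00)
M_X = 4.00 × 4.876² = 4.00 × 23.78 = 95.10 g/mol

95.10 g/mol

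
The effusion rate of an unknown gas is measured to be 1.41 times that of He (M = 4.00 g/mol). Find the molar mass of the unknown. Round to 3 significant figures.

2.01 g/mol

By Graham's law, rate_X/rate_He = √(M_He/M_X).
1.41 = √(4.00/M_X)
M_X = 4.00 / 1.41² = 4.00 / 1.988 = 2.01 g/mol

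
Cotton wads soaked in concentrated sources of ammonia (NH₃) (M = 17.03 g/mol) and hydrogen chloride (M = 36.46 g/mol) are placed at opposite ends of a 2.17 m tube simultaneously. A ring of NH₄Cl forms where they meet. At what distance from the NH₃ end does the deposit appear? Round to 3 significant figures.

1.29 m

In equal time, each gas travels a distance ∝ its rate ∝ 1/√M, so d_NH₃/d_HCl = √(M_HCl/M_NH₃) = √(36.46/17.03) = 1.463.
With d_NH₃ + d_HCl = 2.17 m, d_HCl = 2.17/(1 + 1.463) = 0.8810 m.
d_NH₃ = 2.17 − 0.8810 = 1.29 m.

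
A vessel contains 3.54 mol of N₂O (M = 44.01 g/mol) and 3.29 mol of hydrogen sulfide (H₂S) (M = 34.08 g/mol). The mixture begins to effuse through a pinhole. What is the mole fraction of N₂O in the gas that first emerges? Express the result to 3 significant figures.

Effusion rate of each component ∝ n_i/√M_i (partial pressure × 1/√M).
So x_N₂O in the escaping gas = (n_N₂O/√M_N₂O) / Σ(n_i/√M_i)
= (3.54/√44.01) / (3.54/√44.01 + 3.29/√34.08) = 0.5336/(0.5336 + 0.5636) = 0.486.

0.486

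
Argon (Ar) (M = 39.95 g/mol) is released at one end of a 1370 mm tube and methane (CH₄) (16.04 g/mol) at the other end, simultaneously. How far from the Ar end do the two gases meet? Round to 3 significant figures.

The fronts meet when d_Ar + d_CH₄ = L with d_Ar/d_CH₄ = √(M_CH₄/M_Ar) (Graham's law). Here √(M_CH₄/M_Ar) = √(16.04/39.95) = 0.6336.
With d_Ar + d_CH₄ = 1370 mm, d_CH₄ = 1370/(1 + 0.6336) = 838.6 mm.
d_Ar = 1370 − 838.6 = 531 mm.

531 mm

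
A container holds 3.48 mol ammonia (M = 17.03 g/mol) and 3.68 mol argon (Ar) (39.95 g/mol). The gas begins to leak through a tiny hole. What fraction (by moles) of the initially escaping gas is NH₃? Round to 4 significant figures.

Effusion rate of each component ∝ n_i/√M_i (partial pressure × 1/√M).
Mole fraction of NH₃ in the effusate = (n_NH₃/√M_NH₃) / (n_NH₃/√M_NH₃ + n_Ar/√M_Ar)
= (3.48/√17.03) / (3.48/√17.03 + 3.68/√39.95) = 0.8433/(0.8433 + 0.5822) = 0.5916.

0.5916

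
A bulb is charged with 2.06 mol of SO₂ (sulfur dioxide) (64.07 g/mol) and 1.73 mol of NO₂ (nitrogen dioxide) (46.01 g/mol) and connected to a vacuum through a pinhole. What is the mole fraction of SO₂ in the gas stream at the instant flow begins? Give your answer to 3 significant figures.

Each component's effusion rate ∝ (its partial pressure)·(1/√M) ∝ n_i/√M_i.
x_SO₂(eff) = (n_SO₂/√M_SO₂) / (n_SO₂/√M_SO₂ + n_NO₂/√M_NO₂)
= (2.06/√64.07) / (2.06/√64.07 + 1.73/√46.01) = 0.2574/(0.2574 + 0.2550) = 0.502.

0.502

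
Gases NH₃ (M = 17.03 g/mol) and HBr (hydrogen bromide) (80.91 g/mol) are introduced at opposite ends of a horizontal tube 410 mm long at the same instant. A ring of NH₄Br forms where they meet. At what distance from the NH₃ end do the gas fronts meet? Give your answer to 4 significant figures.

In equal time, each gas travels a distance ∝ its rate ∝ 1/√M, so d_NH₃/d_HBr = √(M_HBr/M_NH₃) = √(80.91/17.03) = 2.180.
With d_NH₃ + d_HBr = 410 mm, d_HBr = 410/(1 + 2.180) = 128.9 mm.
d_NH₃ = 410 − 128.9 = 281.1 mm.

281.1 mm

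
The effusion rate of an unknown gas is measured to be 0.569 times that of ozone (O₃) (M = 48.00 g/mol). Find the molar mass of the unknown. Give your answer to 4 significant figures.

148.3 g/mol

Using Graham's law: rate_X/rate_O₃ = √(M_O₃/M_X).
0.569 = √(48.00/M_X)
M_X = 48.00 / 0.569² = 48.00 / 0.3238 = 148.3 g/mol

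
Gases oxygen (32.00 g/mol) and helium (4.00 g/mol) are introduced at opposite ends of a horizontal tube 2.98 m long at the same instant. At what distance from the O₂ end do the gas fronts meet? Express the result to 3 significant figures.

0.778 m

Distances travelled in equal time are proportional to diffusion rates, so d_O₂/d_He = √(M_He/M_O₂) = √(4.00/32.00) = 0.3536.
With d_O₂ + d_He = 2.98 m, d_He = 2.98/(1 + 0.3536) = 2.202 m.
d_O₂ = 2.98 − 2.202 = 0.778 m.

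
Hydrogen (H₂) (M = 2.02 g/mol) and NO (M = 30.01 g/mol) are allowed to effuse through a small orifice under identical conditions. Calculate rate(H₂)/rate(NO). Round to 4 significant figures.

3.854

Graham's law gives rate_H₂/rate_NO = √(M_NO/M_H₂) = √(30.01/2.02) = √14.86 = 3.854.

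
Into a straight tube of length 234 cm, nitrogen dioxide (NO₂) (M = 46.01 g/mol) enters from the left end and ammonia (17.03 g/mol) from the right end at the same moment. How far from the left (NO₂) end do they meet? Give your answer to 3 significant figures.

In equal time, each gas travels a distance ∝ its rate ∝ 1/√M, so d_NO₂/d_NH₃ = √(M_NH₃/M_NO₂) = √(17.03/46.01) = 0.6084.
With d_NO₂ + d_NH₃ = 234 cm, d_NH₃ = 234/(1 + 0.6084) = 145.5 cm.
d_NO₂ = 234 − 145.5 = 88.5 cm.

88.5 cm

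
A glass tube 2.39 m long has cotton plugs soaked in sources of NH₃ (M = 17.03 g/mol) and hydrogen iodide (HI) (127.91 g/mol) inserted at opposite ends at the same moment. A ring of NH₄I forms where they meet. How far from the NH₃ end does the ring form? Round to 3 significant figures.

1.75 m

Distances travelled in equal time are proportional to diffusion rates, so d_NH₃/d_HI = √(M_HI/M_NH₃) = √(127.91/17.03) = 2.741.
With d_NH₃ + d_HI = 2.39 m, d_HI = 2.39/(1 + 2.741) = 0.6389 m.
d_NH₃ = 2.39 − 0.6389 = 1.75 m.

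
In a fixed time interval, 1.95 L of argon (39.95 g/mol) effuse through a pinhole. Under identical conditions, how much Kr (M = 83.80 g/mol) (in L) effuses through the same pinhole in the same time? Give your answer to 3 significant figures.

Using Graham's law: rate_Kr/rate_Ar = √(M_Ar/M_Kr) = √(39.95/83.80) = √0.4767 = 0.6905.
So the volume for Kr is 1.95 × 0.6905 = 1.35 L.

1.35 L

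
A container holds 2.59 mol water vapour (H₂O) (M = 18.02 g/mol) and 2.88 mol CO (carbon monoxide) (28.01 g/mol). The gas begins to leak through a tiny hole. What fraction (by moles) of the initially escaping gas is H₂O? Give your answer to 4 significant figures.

0.5286

Effusion rate of each component ∝ n_i/√M_i (partial pressure × 1/√M).
x_H₂O(eff) = (n_H₂O/√M_H₂O) / (n_H₂O/√M_H₂O + n_CO/√M_CO)
= (2.59/√18.02) / (2.59/√18.02 + 2.88/√28.01) = 0.6101/(0.6101 + 0.5442) = 0.5286.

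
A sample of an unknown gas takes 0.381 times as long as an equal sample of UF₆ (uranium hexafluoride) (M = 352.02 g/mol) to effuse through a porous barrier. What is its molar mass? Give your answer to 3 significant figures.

51.1 g/mol

Using Graham's law: t_X/t_UF₆ = √(M_X/M_UF₆).
0.381 = √(M_X/352.02)
M_X = 352.02 × 0.381² = 352.02 × 0.1452 = 51.1 g/mol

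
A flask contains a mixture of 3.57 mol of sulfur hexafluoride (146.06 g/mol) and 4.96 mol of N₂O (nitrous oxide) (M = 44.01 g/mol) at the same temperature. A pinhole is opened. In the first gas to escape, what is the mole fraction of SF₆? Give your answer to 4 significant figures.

Effusion rate of each component ∝ n_i/√M_i (partial pressure × 1/√M).
x_SF₆(eff) = (n_SF₆/√M_SF₆) / (n_SF₆/√M_SF₆ + n_N₂O/√M_N₂O)
= (3.57/√146.06) / (3.57/√146.06 + 4.96/√44.01) = 0.2954/(0.2954 + 0.7477) = 0.2832.

0.2832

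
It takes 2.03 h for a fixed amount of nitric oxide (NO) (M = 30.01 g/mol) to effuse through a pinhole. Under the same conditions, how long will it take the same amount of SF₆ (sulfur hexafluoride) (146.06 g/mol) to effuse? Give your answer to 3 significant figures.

From Graham's law, t_SF₆/t_NO = √(M_SF₆/M_NO) = √(146.06/30.01) = √4.867 = 2.206.
So the time for SF₆ is 2.03 × 2.206 = 4.48 h.

4.48 h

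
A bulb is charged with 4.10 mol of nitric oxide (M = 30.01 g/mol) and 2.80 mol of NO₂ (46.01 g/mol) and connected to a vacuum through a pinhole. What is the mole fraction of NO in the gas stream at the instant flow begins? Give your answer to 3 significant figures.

The effusion rate of species i is ∝ p_i/√M_i ∝ n_i/√M_i.
Mole fraction of NO in the effusate = (n_NO/√M_NO) / (n_NO/√M_NO + n_NO₂/√M_NO₂)
= (4.10/√30.01) / (4.10/√30.01 + 2.80/√46.01) = 0.7484/(0.7484 + 0.4128) = 0.645.

0.645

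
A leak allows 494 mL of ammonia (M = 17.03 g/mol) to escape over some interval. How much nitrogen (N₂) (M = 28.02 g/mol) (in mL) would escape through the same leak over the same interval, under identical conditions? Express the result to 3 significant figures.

385 mL

Since effusion rate ∝ 1/√M, rate_N₂/rate_NH₃ = √(M_NH₃/M_N₂) = √(17.03/28.02) = √0.6078 = 0.7796.
So the volume for N₂ is 494 × 0.7796 = 385 mL.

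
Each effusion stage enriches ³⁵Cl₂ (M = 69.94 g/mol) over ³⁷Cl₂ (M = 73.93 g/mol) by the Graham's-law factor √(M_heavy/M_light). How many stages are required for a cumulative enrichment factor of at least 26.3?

Single-stage factor α = √(73.93/69.94), so ln α = ½ ln(1.05705) = 0.02774.
Need α^N ≥ 26.3 ⇒ N ≥ ln(26.3) / ln α = 3.270 / 0.02774 = 117.86.
Rounding up, N = 118 stages.

118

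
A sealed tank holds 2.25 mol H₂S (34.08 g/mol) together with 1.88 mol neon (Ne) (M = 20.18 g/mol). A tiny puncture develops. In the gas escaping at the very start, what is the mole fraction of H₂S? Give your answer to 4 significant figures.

0.4794

Effusion rate of each component ∝ n_i/√M_i (partial pressure × 1/√M).
Mole fraction of H₂S in the effusate = (n_H₂S/√M_H₂S) / (n_H₂S/√M_H₂S + n_Ne/√M_Ne)
= (2.25/√34.08) / (2.25/√34.08 + 1.88/√20.18) = 0.3854/(0.3854 + 0.4185) = 0.4794.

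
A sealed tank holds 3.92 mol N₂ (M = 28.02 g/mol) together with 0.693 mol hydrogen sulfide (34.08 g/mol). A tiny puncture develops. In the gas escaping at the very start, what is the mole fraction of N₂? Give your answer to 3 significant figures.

Rate_i ∝ x_i/√M_i (Graham's law weighted by mole fraction), so the effusate composition follows n_i/√M_i.
x_N₂(eff) = (n_N₂/√M_N₂) / (n_N₂/√M_N₂ + n_H₂S/√M_H₂S)
= (3.92/√28.02) / (3.92/√28.02 + 0.693/√34.08) = 0.7405/(0.7405 + 0.1187) = 0.862.

0.862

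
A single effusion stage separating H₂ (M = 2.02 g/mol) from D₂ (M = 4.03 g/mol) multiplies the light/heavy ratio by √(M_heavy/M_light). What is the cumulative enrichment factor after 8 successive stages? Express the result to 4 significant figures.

After 8 stages the ratio has grown by (√(4.03/2.02))^8 = (4.03/2.02)^(8/2).
= 1.99505^4 = 15.84.

15.84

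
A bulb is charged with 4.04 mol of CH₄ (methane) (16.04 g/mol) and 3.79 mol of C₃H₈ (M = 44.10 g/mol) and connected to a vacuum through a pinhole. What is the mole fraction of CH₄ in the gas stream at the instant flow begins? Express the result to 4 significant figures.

Rate_i ∝ x_i/√M_i (Graham's law weighted by mole fraction), so the effusate composition follows n_i/√M_i.
So x_CH₄ in the escaping gas = (n_CH₄/√M_CH₄) / Σ(n_i/√M_i)
= (4.04/√16.04) / (4.04/√16.04 + 3.79/√44.10) = 1.009/(1.009 + 0.5707) = 0.6387.

0.6387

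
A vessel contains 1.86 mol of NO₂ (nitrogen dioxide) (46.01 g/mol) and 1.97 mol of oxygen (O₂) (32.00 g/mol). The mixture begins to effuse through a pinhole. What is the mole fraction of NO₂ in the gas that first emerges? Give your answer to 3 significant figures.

0.441

Each component's effusion rate ∝ (its partial pressure)·(1/√M) ∝ n_i/√M_i.
x_NO₂(eff) = (n_NO₂/√M_NO₂) / (n_NO₂/√M_NO₂ + n_O₂/√M_O₂)
= (1.86/√46.01) / (1.86/√46.01 + 1.97/√32.00) = 0.2742/(0.2742 + 0.3483) = 0.441.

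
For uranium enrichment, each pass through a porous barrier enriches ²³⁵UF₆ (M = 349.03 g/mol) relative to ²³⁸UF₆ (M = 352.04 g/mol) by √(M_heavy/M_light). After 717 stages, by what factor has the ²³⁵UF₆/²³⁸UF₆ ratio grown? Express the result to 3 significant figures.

Each stage multiplies the ratio by α = √(352.04/349.03), so after 717 stages the overall factor is α^717 = (352.04/349.03)^(717/2).
= 1.00862^(717/2) = 21.7.

21.7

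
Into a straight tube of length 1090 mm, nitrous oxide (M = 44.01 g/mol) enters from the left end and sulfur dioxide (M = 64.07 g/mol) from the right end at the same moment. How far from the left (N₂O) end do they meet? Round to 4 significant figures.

In equal time, each gas travels a distance ∝ its rate ∝ 1/√M, so d_N₂O/d_SO₂ = √(M_SO₂/M_N₂O) = √(64.07/44.01) = 1.207.
With d_N₂O + d_SO₂ = 1090 mm, d_SO₂ = 1090/(1 + 1.207) = 494.0 mm.
d_N₂O = 1090 − 494.0 = 596.0 mm.

596.0 mm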